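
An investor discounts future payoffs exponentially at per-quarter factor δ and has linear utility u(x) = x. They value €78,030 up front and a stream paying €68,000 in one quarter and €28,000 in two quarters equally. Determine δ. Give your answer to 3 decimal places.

δ ≈ 0.850

The stream is worth 68000δ + 28000δ² today, so 68000δ + 28000δ² = 78030.
That is, 28000δ² + 68000δ − 78030 = 0, a quadratic in δ.
The positive root is δ = [−68000 + √(68000² + 4·28000·78030)] / (2·28000) = (−68000 + 115600.000)/56000 ≈ 0.850.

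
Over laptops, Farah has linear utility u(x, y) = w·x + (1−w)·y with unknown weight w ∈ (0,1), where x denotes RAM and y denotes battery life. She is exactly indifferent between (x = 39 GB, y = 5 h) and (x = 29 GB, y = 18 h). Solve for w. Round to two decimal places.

w = 0.57

Indifference: w·39 + (1−w)·5 = w·29 + (1−w)·18.
w·(39−29) = (1−w)·(18−5), i.e. w·10 = (1−w)·13.
So w/(1−w) = 13/10 = 1.3000, giving w = 13/(10+13) = 0.57.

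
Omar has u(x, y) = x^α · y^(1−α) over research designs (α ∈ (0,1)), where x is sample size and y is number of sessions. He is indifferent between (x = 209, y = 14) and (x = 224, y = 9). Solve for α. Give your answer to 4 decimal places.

α ≈ 0.8644

Indifference: 209^α · 14^(1−α) = 224^α · 9^(1−α).
Rearrange to (209/224)^α = (9/14)^(1−α) and take logs: α·-0.0693118 = (1−α)·-0.4418328.
Thus α·(-0.5111446) = -0.4418328, so α = -0.4418328/-0.5111446 ≈ 0.8644.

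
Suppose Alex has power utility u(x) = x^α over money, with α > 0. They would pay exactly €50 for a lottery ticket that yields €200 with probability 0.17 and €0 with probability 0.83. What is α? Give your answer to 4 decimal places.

α ≈ 1.2782

Since u(0) = 0, the lottery's EU is 0.17·200^α.
Indifference: 50^α = 0.17·200^α, so (50/200)^α = 0.17.
Take logs: α = ln 0.17 / ln(50/200) ≈ 1.278197.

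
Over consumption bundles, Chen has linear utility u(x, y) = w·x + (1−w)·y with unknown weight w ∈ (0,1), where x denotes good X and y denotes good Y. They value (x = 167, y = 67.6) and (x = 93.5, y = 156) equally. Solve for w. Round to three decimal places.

w = 0.546

Indifference: w·167 + (1−w)·67.6 = w·93.5 + (1−w)·156.
Rearranging, 73.5·w − 88.4·(1−w) = 0.
Hence w = 88.4/(73.5+88.4) = 88.4/161.9 = 0.546.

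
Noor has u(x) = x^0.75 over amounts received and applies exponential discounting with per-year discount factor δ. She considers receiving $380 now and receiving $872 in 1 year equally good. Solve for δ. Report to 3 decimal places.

The payoff in 1 year is discounted by δ, so u(380) = δ·u(872) and δ = u(380)/u(872).
With u(x) = x^0.75: δ = 380^0.75/872^0.75 = (380/872)^0.75 = 0.53635.

δ ≈ 0.536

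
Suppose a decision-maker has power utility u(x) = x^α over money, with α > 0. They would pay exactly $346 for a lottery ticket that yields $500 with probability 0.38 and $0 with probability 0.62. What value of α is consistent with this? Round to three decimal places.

α ≈ 2.628

Since u(0) = 0, the lottery's EU is 0.38·500^α.
Setting u(346) equal to that: 346^α = 0.38·500^α ⇒ (346/500)^α = 0.38.
Taking logs: α·ln(346/500) = ln(0.38), so α = -0.967584 / -0.368169 ≈ 2.628.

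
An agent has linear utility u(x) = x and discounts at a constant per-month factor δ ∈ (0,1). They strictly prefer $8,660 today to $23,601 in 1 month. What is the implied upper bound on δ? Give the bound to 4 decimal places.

δ < 0.3669

Comparing present values: 8660 > δ·23601.
Dividing through by 23601 gives δ < 0.36693.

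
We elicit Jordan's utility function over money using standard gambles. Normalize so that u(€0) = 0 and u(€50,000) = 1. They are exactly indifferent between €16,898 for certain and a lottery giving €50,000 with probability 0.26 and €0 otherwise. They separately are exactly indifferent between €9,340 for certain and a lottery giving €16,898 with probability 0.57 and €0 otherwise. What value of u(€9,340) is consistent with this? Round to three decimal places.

First, u(€16,898) = 0.26·u(€50,000) + 0.74·u(€0) = 0.26.
The second indifference gives u(€9,340) = 0.57·u(€16,898) + 0.43·u(€0) = 0.57·0.26 + 0.43·0.00 = 0.1482.

0.148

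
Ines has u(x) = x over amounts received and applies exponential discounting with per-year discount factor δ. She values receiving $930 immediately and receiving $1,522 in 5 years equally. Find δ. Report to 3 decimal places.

δ ≈ 0.906

Equating discounted utilities: u(930) = δ^5·u(1522) ⇒ δ^5 = u(930)/u(1522).
With u(x) = x: δ^5 = 930/1522 = 0.61104.
Hence δ = (0.61104)^(1/5) = 0.90618.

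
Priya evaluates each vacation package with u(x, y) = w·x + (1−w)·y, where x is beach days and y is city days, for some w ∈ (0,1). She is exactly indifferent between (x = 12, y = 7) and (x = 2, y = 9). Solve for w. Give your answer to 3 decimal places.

w = 0.167

Equating utilities: w·12 + (1−w)·7 = w·2 + (1−w)·9.
w·(12−2) = (1−w)·(9−7), i.e. w·10 = (1−w)·2.
So w/(1−w) = 2/10 = 0.2000, giving w = 2/(10+2) = 0.167.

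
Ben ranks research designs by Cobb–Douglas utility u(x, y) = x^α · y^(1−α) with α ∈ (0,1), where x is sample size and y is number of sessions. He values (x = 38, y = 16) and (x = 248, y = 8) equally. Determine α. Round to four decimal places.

α ≈ 0.2698

Indifference: 38^α · 16^(1−α) = 248^α · 8^(1−α).
Rearrange to (38/248)^α = (8/16)^(1−α) and take logs: α·-1.8758426 = (1−α)·-0.6931472.
With A = -1.8758426 and B = -0.6931472: α·A = (1−α)·B, so α = B/(A+B) = -0.6931472/-2.5689898 ≈ 0.2698.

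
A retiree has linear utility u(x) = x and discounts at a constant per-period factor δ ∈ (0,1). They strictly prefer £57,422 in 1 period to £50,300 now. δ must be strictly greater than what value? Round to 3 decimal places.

δ > 0.876

Under u(x) = x this choice says 50300 < δ·57422.
So δ > 50300/57422 = 0.87597.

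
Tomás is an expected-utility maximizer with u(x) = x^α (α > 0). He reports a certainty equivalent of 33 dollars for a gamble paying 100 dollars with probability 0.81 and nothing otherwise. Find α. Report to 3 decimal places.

α ≈ 0.190

The lottery's expected utility is 0.81·u(100) + 0.19·u(0) = 0.81·100^α (since u(0) = 0 for α > 0).
Setting u(33) equal to that: 33^α = 0.81·100^α ⇒ (33/100)^α = 0.81.
α = ln(0.81) / ln(33/100) = -0.210721/-1.108663 ≈ 0.190.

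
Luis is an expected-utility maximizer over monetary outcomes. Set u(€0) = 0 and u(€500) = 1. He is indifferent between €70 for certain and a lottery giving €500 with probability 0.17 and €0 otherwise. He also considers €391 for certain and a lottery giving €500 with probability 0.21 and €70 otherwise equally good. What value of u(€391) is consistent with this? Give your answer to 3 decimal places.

0.344

From the first indifference, u(€70) = 0.17·u(€500) + 0.83·u(€0) = 0.17·1 + 0.83·0 = 0.17.
Then u(€391) = 0.21·u(€500) + 0.79·u(€70) = 0.21·1.00 + 0.79·0.17 = 0.3443.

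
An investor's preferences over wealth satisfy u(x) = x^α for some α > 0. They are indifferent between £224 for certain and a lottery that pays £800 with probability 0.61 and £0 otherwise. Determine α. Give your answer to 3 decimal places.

EU(lottery) = 0.61·800^α + 0.39·0 = 0.61·800^α.
Indifference: 224^α = 0.61·800^α, so (224/800)^α = 0.61.
α = ln(0.61) / ln(224/800) = -0.494296/-1.272966 ≈ 0.388.

α ≈ 0.388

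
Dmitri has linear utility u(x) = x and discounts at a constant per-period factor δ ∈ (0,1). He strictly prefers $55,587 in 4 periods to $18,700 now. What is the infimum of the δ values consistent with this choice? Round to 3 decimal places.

Under u(x) = x this choice says 18700 < δ^4·55587.
So δ^4 > 18700/55587 = 0.33641; taking the 4th root of both positive sides preserves the inequality.
δ > 0.33641^(1/4) = 0.762.

δ > 0.762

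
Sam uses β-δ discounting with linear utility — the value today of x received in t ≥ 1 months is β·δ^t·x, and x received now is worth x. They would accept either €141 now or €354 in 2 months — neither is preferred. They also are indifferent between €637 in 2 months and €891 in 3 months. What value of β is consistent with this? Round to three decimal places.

β ≈ 0.779

Both payoffs in the second observation are in the future, so β drops out: δ^2·637 = δ^3·891 ⇒ δ = 637/891 = 0.71493.
Now use the now-vs-future pair: 141 = β·δ^2·354 gives β = 141/(0.51112·354) ≈ 0.779.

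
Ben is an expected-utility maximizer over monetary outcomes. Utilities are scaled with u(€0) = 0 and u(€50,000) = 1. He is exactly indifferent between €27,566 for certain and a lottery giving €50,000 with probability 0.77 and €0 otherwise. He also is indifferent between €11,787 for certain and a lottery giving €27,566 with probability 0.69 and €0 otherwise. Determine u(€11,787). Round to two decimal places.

From the first indifference, u(€27,566) = 0.77·u(€50,000) + 0.23·u(€0) = 0.77·1 + 0.23·0 = 0.77.
The second indifference gives u(€11,787) = 0.69·u(€27,566) + 0.31·u(€0) = 0.69·0.77 + 0.31·0.00 = 0.5313.

0.53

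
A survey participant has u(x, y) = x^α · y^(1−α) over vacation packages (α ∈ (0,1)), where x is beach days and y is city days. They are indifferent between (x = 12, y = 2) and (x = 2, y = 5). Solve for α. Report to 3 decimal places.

α ≈ 0.338

Set the two utilities equal: 12^α·2^(1−α) = 2^α·5^(1−α).
Rearrange to (12/2)^α = (5/2)^(1−α) and take logs: α·1.791759 = (1−α)·0.916291.
With A = 1.791759 and B = 0.916291: α·A = (1−α)·B, so α = B/(A+B) = 0.916291/2.708050 ≈ 0.338.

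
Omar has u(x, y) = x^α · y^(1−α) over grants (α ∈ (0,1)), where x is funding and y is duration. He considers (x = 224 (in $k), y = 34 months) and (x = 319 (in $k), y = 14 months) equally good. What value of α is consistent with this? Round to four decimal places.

Set the two utilities equal: 224^α·34^(1−α) = 319^α·14^(1−α).
Rearrange to (224/319)^α = (14/34)^(1−α) and take logs: α·-0.3535451 = (1−α)·-0.8873032.
Thus α·(-1.2408483) = -0.8873032, so α = -0.8873032/-1.2408483 ≈ 0.7151.

α ≈ 0.7151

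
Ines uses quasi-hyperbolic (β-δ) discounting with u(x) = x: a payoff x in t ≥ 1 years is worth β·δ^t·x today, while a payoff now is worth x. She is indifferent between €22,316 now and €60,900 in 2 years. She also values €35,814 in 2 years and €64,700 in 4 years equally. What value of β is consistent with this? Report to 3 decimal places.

β ≈ 0.662

From the later pair, β·δ^2·35814 = β·δ^4·64700; dividing through, δ^2 = 35814/64700 = 0.55354, so δ = 0.74400.
Substituting δ into 22316 = β·δ^2·60900: β = 22316/(33710.550) ≈ 0.662.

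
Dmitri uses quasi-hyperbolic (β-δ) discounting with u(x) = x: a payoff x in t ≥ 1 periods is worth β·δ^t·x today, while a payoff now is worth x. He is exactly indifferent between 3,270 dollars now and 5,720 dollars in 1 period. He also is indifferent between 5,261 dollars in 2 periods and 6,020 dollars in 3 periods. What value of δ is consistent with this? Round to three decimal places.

The second indifference involves only future payoffs, so β cancels: β·δ^2·5261 = β·δ^3·6020, giving δ = 5261/6020 = 0.87392.

δ ≈ 0.874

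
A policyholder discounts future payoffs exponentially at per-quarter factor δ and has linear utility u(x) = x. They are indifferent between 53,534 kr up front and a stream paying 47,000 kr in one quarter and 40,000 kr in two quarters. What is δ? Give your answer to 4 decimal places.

The stream is worth 47000δ + 40000δ² today, so 47000δ + 40000δ² = 53534.
Rearranged: 40000δ² + 47000δ − 53534 = 0.
By the quadratic formula (taking the positive root), δ = (−47000 + √10774440000.00) / 80000 ≈ 0.7100.

δ ≈ 0.7100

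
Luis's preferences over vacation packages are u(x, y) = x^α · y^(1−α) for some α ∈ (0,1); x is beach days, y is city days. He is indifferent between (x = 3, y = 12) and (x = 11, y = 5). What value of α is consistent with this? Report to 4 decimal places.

α ≈ 0.4026

Indifference: 3^α · 12^(1−α) = 11^α · 5^(1−α).
Rearrange to (3/11)^α = (5/12)^(1−α) and take logs: α·-1.2992830 = (1−α)·-0.8754687.
Thus α·(-2.1747517) = -0.8754687, so α = -0.8754687/-2.1747517 ≈ 0.4026.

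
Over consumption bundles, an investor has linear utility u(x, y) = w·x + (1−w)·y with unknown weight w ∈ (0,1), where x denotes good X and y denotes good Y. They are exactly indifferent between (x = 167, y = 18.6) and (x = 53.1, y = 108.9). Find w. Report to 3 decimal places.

Indifference: w·167 + (1−w)·18.6 = w·53.1 + (1−w)·108.9.
w·(167−53.1) = (1−w)·(108.9−18.6), i.e. w·113.9 = (1−w)·90.3.
The marginal rate of substitution is 90.3/113.9, so w = 90.3/(113.9+90.3) = 0.442.

w = 0.442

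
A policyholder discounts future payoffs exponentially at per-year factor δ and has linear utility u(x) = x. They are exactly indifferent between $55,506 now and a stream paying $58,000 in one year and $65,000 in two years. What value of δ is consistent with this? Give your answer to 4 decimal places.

Equating present values: 55506 = 58000δ + 65000δ².
So 65000δ² + 58000δ − 55506 = 0.
The positive root is δ = [−58000 + √(58000² + 4·65000·55506)] / (2·65000) = (−58000 + 133400.000)/130000 ≈ 0.5800.

δ ≈ 0.5800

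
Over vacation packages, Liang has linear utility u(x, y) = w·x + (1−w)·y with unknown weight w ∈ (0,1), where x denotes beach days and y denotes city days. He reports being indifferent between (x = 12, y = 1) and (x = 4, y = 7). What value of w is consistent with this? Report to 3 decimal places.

w = 0.429

Indifference: w·12 + (1−w)·1 = w·4 + (1−w)·7.
Collecting terms: w·8 = (1−w)·6.
The marginal rate of substitution is 6/8, so w = 6/(8+6) = 0.429.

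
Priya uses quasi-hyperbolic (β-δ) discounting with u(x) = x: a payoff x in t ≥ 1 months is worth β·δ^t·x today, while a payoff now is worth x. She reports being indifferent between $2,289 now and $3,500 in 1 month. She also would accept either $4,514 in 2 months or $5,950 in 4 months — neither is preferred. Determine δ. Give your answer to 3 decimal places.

The second indifference involves only future payoffs, so β cancels: β·δ^2·4514 = β·δ^4·5950, giving δ^2 = 4514/5950 = 0.75866, so δ = 0.87101.

δ ≈ 0.871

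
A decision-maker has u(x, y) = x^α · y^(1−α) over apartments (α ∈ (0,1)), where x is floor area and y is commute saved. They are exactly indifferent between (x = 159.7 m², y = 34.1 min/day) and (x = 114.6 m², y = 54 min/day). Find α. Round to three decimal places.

α ≈ 0.581

Set the two utilities equal: 159.7^α·34.1^(1−α) = 114.6^α·54^(1−α).
(159.7/114.6)^α = (54/34.1)^(1−α); take logs: α·ln(159.7/114.6) = (1−α)·ln(54/34.1), i.e. α·0.331849 = (1−α)·0.459687.
So α/(1−α) = (0.459687)/(0.331849) = 1.385229, and α = 1.385229/2.385229 ≈ 0.581.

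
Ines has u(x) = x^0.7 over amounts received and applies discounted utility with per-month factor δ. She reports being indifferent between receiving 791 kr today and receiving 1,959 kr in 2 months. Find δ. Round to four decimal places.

Equating discounted utilities: u(791) = δ^2·u(1959) ⇒ δ^2 = u(791)/u(1959).
Since u(x) = x^0.7, δ^2 = (791/1959)^0.7 = 0.40378^0.7 = 0.53003.
Taking the square root: δ = 0.53003^(1/2) ≈ 0.7280.

δ ≈ 0.7280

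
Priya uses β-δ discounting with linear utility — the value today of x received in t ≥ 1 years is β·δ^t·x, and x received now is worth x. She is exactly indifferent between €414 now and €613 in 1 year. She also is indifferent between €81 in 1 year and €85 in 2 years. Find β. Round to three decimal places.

β ≈ 0.709

Both payoffs in the second observation are in the future, so β drops out: δ^1·81 = δ^2·85 ⇒ δ = 81/85 = 0.95294.
The first indifference: 414 = β·δ·613, so β = 414/(δ·613) = 414/(0.95294·613) ≈ 0.709.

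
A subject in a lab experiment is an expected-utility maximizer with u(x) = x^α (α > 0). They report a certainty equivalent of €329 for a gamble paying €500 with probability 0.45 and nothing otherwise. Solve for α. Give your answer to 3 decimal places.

The lottery's expected utility is 0.45·u(500) + 0.55·u(0) = 0.45·500^α (since u(0) = 0 for α > 0).
Indifference: 329^α = 0.45·500^α, so (329/500)^α = 0.45.
α = ln(0.45) / ln(329/500) = -0.798508/-0.418550 ≈ 1.908.

α ≈ 1.908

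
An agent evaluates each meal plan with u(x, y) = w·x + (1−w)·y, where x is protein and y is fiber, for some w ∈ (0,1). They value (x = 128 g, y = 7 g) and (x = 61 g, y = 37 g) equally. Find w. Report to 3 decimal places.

w = 0.309

Equating utilities: w·128 + (1−w)·7 = w·61 + (1−w)·37.
Rearranging, 67·w − 30·(1−w) = 0.
The marginal rate of substitution is 30/67, so w = 30/(67+30) = 0.309.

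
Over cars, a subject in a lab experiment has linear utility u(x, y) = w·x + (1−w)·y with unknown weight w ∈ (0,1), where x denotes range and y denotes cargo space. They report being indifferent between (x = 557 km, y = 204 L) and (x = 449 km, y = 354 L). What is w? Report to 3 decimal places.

Equating utilities: w·557 + (1−w)·204 = w·449 + (1−w)·354.
Rearranging, 108·w − 150·(1−w) = 0.
The marginal rate of substitution is 150/108, so w = 150/(108+150) = 0.581.

w = 0.581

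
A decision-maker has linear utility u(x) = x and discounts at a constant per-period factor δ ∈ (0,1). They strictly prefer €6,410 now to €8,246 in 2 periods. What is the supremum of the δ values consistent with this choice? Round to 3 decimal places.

δ < 0.882

Under u(x) = x this choice says 6410 > δ^2·8246.
Hence δ^2 < 6410/8246 = 0.77735, and x ↦ x^(1/2) is increasing on (0,∞).
δ < 0.77735^(1/2) = 0.882.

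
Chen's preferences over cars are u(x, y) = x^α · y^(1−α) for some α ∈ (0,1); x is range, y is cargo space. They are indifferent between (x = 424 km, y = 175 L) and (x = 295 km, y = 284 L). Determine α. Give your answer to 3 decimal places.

Indifference: 424^α · 175^(1−α) = 295^α · 284^(1−α).
Rearrange to (424/295)^α = (284/175)^(1−α) and take logs: α·0.362758 = (1−α)·0.484188.
So α/(1−α) = (0.484188)/(0.362758) = 1.334741, and α = 1.334741/2.334741 ≈ 0.572.

α ≈ 0.572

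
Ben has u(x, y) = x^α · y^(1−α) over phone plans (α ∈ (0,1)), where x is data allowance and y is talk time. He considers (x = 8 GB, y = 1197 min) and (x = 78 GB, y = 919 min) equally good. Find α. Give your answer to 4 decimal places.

Indifference: 8^α · 1197^(1−α) = 78^α · 919^(1−α).
Taking logs: α·ln 8 + (1−α)·ln 1197 = α·ln 78 + (1−α)·ln 919, i.e. α·-2.2772673 = (1−α)·-0.2642876.
Thus α·(-2.5415549) = -0.2642876, so α = -0.2642876/-2.5415549 ≈ 0.1040.

α ≈ 0.1040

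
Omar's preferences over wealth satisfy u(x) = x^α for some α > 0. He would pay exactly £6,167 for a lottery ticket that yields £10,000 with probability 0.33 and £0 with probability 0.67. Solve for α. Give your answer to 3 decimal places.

Since u(0) = 0, the lottery's EU is 0.33·10000^α.
Setting u(6167) equal to that: 6167^α = 0.33·10000^α ⇒ (6167/10000)^α = 0.33.
Take logs: α = ln 0.33 / ln(6167/10000) ≈ 2.29360.

α ≈ 2.294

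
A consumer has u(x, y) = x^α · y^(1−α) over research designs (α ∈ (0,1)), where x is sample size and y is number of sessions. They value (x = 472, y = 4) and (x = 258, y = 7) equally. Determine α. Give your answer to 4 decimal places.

α ≈ 0.4809

The Cobb–Douglas utilities coincide, so 472^α·4^(1−α) = 258^α·7^(1−α).
(472/258)^α = (7/4)^(1−α); take logs: α·ln(472/258) = (1−α)·ln(7/4), i.e. α·0.6040194 = (1−α)·0.5596158.
So α/(1−α) = (0.5596158)/(0.6040194) = 0.9264865, and α = 0.9264865/1.9264865 ≈ 0.4809.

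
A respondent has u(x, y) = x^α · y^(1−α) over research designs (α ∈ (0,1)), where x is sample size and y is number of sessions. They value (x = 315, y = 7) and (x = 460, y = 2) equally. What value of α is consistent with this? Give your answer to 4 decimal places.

α ≈ 0.7679

Indifference: 315^α · 7^(1−α) = 460^α · 2^(1−α).
Rearrange to (315/460)^α = (2/7)^(1−α) and take logs: α·-0.3786539 = (1−α)·-1.2527630.
So α/(1−α) = (-1.2527630)/(-0.3786539) = 3.3084645, and α = 3.3084645/4.3084645 ≈ 0.7679.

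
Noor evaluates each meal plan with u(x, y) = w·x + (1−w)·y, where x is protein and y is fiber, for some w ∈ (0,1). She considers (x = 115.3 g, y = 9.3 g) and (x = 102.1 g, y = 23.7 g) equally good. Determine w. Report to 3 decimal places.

w = 0.522

Equating utilities: w·115.3 + (1−w)·9.3 = w·102.1 + (1−w)·23.7.
w·(115.3−102.1) = (1−w)·(23.7−9.3), i.e. w·13.2 = (1−w)·14.4.
The marginal rate of substitution is 14.4/13.2, so w = 14.4/(13.2+14.4) = 0.522.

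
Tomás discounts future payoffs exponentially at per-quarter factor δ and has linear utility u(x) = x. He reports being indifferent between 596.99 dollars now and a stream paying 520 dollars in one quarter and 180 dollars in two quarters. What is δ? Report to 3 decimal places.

δ ≈ 0.880

Present value of the stream is 520·δ + 180·δ². Indifference gives 520δ + 180δ² = 596.99.
Rearranged: 180δ² + 520δ − 596.99 = 0.
By the quadratic formula (taking the positive root), δ = (−520 + √700232.80) / 360 ≈ 0.880.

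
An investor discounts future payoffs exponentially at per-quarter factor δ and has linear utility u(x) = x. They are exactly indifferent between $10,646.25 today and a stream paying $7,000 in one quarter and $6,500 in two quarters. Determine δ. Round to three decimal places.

δ ≈ 0.850

The stream is worth 7000δ + 6500δ² today, so 7000δ + 6500δ² = 10646.25.
Rearranged: 6500δ² + 7000δ − 10646.25 = 0.
The positive root is δ = [−7000 + √(7000² + 4·6500·10646.25)] / (2·6500) = (−7000 + 18050.000)/13000 ≈ 0.850.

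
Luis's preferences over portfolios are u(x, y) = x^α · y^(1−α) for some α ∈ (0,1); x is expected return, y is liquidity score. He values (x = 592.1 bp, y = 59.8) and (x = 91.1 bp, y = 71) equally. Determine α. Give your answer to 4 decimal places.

Set the two utilities equal: 592.1^α·59.8^(1−α) = 91.1^α·71^(1−α).
(592.1/91.1)^α = (71/59.8)^(1−α); take logs: α·ln(592.1/91.1) = (1−α)·ln(71/59.8), i.e. α·1.8717177 = (1−α)·0.1716742.
Thus α·(2.0433919) = 0.1716742, so α = 0.1716742/2.0433919 ≈ 0.0840.

α ≈ 0.0840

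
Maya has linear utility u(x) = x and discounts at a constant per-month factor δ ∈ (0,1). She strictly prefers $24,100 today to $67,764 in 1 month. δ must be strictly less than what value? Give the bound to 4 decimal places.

δ < 0.3556

The preference means 24100 > δ·67764.
Dividing through by 67764 gives δ < 0.35565.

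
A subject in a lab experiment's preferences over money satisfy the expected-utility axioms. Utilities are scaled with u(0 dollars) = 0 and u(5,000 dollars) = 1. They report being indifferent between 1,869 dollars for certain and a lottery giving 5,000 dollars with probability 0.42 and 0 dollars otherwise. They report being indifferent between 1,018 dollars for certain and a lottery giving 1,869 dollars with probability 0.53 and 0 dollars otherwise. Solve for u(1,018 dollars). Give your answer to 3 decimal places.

0.223

First, u(1,869 dollars) = 0.42·u(5,000 dollars) + 0.58·u(0 dollars) = 0.42.
Then u(1,018 dollars) = 0.53·u(1,869 dollars) + 0.47·u(0 dollars) = 0.53·0.42 + 0.47·0.00 = 0.2226.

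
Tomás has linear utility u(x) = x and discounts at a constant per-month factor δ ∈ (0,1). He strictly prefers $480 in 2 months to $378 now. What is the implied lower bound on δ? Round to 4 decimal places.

δ > 0.8874

Under u(x) = x this choice says 378 < δ^2·480.
Dividing by 480: δ^2 > 0.78750. Both sides are positive, so the square root keeps the direction.
δ > (378/480)^(1/2) ≈ 0.8874.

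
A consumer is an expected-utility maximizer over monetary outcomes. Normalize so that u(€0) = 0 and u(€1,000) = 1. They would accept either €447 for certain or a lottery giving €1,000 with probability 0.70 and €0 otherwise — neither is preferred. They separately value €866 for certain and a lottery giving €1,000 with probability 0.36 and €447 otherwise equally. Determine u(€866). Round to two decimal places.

0.81

First, u(€447) = 0.70·u(€1,000) + 0.30·u(€0) = 0.70.
Then u(€866) = 0.36·u(€1,000) + 0.64·u(€447) = 0.36·1.00 + 0.64·0.70 = 0.8080.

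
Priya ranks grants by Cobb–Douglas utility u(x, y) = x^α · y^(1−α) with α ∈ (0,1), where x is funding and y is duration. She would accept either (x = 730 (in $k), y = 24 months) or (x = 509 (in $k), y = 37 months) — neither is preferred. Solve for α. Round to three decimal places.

Indifference: 730^α · 24^(1−α) = 509^α · 37^(1−α).
(730/509)^α = (37/24)^(1−α); take logs: α·ln(730/509) = (1−α)·ln(37/24), i.e. α·0.360597 = (1−α)·0.432864.
With A = 0.360597 and B = 0.432864: α·A = (1−α)·B, so α = B/(A+B) = 0.432864/0.793461 ≈ 0.546.

α ≈ 0.546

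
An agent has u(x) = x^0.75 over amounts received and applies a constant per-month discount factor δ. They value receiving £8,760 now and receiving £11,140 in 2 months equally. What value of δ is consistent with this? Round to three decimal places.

δ ≈ 0.914

Indifference means u(8760) = δ^2 · u(11140), so δ^2 = u(8760)/u(11140).
With u(x) = x^0.75: δ^2 = 8760^0.75/11140^0.75 = (8760/11140)^0.75 = 0.83505.
Hence δ = (0.83505)^(1/2) = 0.91381.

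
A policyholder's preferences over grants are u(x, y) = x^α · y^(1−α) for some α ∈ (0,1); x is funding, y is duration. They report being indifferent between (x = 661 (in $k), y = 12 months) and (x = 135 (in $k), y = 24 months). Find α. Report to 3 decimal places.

The Cobb–Douglas utilities coincide, so 661^α·12^(1−α) = 135^α·24^(1−α).
Rearrange to (661/135)^α = (24/12)^(1−α) and take logs: α·1.588479 = (1−α)·0.693147.
With A = 1.588479 and B = 0.693147: α·A = (1−α)·B, so α = B/(A+B) = 0.693147/2.281626 ≈ 0.304.

α ≈ 0.304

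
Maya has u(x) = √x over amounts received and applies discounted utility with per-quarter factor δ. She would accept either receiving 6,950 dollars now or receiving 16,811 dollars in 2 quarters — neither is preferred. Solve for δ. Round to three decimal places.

δ ≈ 0.802

Equating discounted utilities: u(6950) = δ^2·u(16811) ⇒ δ^2 = u(6950)/u(16811).
With u(x) = √x: δ^2 = √6950/√16811 = √(6950/16811) = 0.64298.
Taking the square root: δ = 0.64298^(1/2) ≈ 0.802.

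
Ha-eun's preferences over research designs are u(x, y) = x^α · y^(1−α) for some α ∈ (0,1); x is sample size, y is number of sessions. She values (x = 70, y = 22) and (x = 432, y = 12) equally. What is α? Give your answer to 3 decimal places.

The Cobb–Douglas utilities coincide, so 70^α·22^(1−α) = 432^α·12^(1−α).
Rearrange to (70/432)^α = (12/22)^(1−α) and take logs: α·-1.819930 = (1−α)·-0.606136.
So α/(1−α) = (-0.606136)/(-1.819930) = 0.333055, and α = 0.333055/1.333055 ≈ 0.250.

α ≈ 0.250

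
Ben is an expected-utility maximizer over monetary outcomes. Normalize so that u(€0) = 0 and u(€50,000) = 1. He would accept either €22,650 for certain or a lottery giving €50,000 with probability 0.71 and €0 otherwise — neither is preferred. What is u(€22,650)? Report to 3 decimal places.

u(€22,650) equals the lottery's expected utility: 0.71·1 + 0.29·0 = 0.71.

0.710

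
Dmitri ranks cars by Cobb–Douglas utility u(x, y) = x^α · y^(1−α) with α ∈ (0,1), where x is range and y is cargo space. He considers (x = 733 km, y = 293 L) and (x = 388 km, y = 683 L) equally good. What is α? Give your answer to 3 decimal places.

α ≈ 0.571

Set the two utilities equal: 733^α·293^(1−α) = 388^α·683^(1−α).
Taking logs: α·ln 733 + (1−α)·ln 293 = α·ln 388 + (1−α)·ln 683, i.e. α·0.636140 = (1−α)·0.846322.
Thus α·(1.482462) = 0.846322, so α = 0.846322/1.482462 ≈ 0.571.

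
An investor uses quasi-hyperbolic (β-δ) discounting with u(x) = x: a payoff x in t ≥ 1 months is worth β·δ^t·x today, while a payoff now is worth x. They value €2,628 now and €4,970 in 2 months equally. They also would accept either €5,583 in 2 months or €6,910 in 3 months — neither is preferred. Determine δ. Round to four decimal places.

The second indifference involves only future payoffs, so β cancels: β·δ^2·5583 = β·δ^3·6910, giving δ = 5583/6910 = 0.80796.

δ ≈ 0.8080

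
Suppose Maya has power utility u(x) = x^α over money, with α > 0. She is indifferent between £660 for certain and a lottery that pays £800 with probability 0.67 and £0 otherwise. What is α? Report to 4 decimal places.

EU(lottery) = 0.67·800^α + 0.33·0 = 0.67·800^α.
Equating: 660^α = 0.67·800^α, i.e. 0.8250^α = 0.67.
Taking logs: α·ln(660/800) = ln(0.67), so α = -0.4004776 / -0.1923719 ≈ 2.0818.

α ≈ 2.0818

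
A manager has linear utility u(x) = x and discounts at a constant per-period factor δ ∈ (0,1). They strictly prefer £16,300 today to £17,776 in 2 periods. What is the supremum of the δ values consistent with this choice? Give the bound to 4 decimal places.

Under u(x) = x this choice says 16300 > δ^2·17776.
Dividing by 17776: δ^2 < 0.91697. Both sides are positive, so the square root keeps the direction.
δ < 0.91697^(1/2) = 0.9576.

δ < 0.9576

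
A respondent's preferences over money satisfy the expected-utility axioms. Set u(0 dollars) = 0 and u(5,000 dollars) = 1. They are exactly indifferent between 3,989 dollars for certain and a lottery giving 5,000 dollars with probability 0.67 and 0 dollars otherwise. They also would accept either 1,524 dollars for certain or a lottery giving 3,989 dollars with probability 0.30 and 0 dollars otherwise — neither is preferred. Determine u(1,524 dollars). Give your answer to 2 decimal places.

0.20

First, u(3,989 dollars) = 0.67·u(5,000 dollars) + 0.33·u(0 dollars) = 0.67.
Chaining: u(1,524 dollars) = 0.30·0.67 + 0.70·0.00 = 0.2010.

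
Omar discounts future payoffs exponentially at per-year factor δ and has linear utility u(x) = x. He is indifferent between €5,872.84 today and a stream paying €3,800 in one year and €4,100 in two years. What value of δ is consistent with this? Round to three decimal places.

The stream is worth 3800δ + 4100δ² today, so 3800δ + 4100δ² = 5872.84.
So 4100δ² + 3800δ − 5872.84 = 0.
By the quadratic formula (taking the positive root), δ = (−3800 + √110754576.00) / 8200 ≈ 0.820.

δ ≈ 0.820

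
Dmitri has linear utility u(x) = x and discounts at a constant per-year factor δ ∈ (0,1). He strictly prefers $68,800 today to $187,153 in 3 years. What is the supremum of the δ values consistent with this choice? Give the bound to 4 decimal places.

δ < 0.7164

The preference means 68800 > δ^3·187153.
Hence δ^3 < 68800/187153 = 0.36761, and x ↦ x^(1/3) is increasing on (0,∞).
δ < 0.36761^(1/3) = 0.7164.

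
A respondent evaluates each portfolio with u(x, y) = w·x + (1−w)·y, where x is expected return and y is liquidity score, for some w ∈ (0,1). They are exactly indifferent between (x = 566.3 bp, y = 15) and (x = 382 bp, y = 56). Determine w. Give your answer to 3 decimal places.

u(566.3,15) = u(382,56) means w·566.3 + (1−w)·15 = w·382 + (1−w)·56.
Collecting terms: w·184.3 = (1−w)·41.
So w/(1−w) = 41/184.3 = 0.2225, giving w = 41/(184.3+41) = 0.182.

w = 0.182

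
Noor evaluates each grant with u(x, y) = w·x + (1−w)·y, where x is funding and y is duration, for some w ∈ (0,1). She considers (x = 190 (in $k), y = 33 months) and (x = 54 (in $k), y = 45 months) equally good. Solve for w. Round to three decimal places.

w = 0.081

u(190,33) = u(54,45) means w·190 + (1−w)·33 = w·54 + (1−w)·45.
w·(190−54) = (1−w)·(45−33), i.e. w·136 = (1−w)·12.
The marginal rate of substitution is 12/136, so w = 12/(136+12) = 0.081.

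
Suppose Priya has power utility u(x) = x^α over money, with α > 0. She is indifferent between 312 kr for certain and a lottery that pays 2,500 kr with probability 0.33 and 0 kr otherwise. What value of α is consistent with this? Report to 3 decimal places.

Since u(0) = 0, the lottery's EU is 0.33·2500^α.
Indifference: 312^α = 0.33·2500^α, so (312/2500)^α = 0.33.
Taking logs: α·ln(312/2500) = ln(0.33), so α = -1.108663 / -2.081043 ≈ 0.533.

α ≈ 0.533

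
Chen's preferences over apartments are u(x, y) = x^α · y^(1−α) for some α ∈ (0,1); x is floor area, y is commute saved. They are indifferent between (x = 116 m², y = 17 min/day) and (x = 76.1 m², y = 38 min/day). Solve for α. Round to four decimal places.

Set the two utilities equal: 116^α·17^(1−α) = 76.1^α·38^(1−α).
(116/76.1)^α = (38/17)^(1−α); take logs: α·ln(116/76.1) = (1−α)·ln(38/17), i.e. α·0.4215419 = (1−α)·0.8043728.
With A = 0.4215419 and B = 0.8043728: α·A = (1−α)·B, so α = B/(A+B) = 0.8043728/1.2259147 ≈ 0.6561.

α ≈ 0.6561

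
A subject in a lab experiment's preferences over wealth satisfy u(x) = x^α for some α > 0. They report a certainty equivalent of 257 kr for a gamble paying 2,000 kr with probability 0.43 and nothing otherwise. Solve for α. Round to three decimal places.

α ≈ 0.411

EU(lottery) = 0.43·2000^α + 0.57·0 = 0.43·2000^α.
Indifference: 257^α = 0.43·2000^α, so (257/2000)^α = 0.43.
Take logs: α = ln 0.43 / ln(257/2000) ≈ 0.41133.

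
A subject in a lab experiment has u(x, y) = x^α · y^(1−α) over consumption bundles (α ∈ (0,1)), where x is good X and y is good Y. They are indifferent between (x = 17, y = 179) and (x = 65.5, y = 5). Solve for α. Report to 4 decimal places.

α ≈ 0.7262

The Cobb–Douglas utilities coincide, so 17^α·179^(1−α) = 65.5^α·5^(1−α).
Rearrange to (17/65.5)^α = (5/179)^(1−α) and take logs: α·-1.3488368 = (1−α)·-3.5779479.
So α/(1−α) = (-3.5779479)/(-1.3488368) = 2.6526174, and α = 2.6526174/3.6526174 ≈ 0.7262.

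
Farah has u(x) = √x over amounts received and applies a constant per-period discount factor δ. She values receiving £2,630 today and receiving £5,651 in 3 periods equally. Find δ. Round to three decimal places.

Equating discounted utilities: u(2630) = δ^3·u(5651) ⇒ δ^3 = u(2630)/u(5651).
With u(x) = √x: δ^3 = √2630/√5651 = √(2630/5651) = 0.68221.
So δ = 0.68221^(1/3) ≈ 0.880.

δ ≈ 0.880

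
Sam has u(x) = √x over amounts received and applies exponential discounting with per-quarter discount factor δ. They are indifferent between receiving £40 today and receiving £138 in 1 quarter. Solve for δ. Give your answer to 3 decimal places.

δ ≈ 0.538

Indifference means u(40) = δ · u(138), so δ = u(40)/u(138).
Since u(x) = √x, δ = √(40/138) = 0.53838.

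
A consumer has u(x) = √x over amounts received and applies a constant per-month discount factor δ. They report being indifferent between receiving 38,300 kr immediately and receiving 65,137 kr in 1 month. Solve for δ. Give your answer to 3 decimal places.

δ ≈ 0.767

Equating discounted utilities: u(38300) = δ·u(65137) ⇒ δ = u(38300)/u(65137).
Since u(x) = √x, δ = √(38300/65137) = 0.76681.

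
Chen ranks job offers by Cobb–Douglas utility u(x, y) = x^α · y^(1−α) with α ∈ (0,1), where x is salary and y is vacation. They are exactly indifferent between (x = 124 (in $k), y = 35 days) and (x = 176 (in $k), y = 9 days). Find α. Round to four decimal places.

α ≈ 0.7950

The Cobb–Douglas utilities coincide, so 124^α·35^(1−α) = 176^α·9^(1−α).
Rearrange to (124/176)^α = (9/35)^(1−α) and take logs: α·-0.3502024 = (1−α)·-1.3581235.
Thus α·(-1.7083259) = -1.3581235, so α = -1.3581235/-1.7083259 ≈ 0.7950.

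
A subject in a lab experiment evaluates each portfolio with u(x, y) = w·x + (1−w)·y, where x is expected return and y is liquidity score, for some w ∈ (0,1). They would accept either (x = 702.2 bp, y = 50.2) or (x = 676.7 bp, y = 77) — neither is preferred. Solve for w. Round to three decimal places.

w = 0.512

Equating utilities: w·702.2 + (1−w)·50.2 = w·676.7 + (1−w)·77.
Collecting terms: w·25.5 = (1−w)·26.8.
So w/(1−w) = 26.8/25.5 = 1.0510, giving w = 26.8/(25.5+26.8) = 0.512.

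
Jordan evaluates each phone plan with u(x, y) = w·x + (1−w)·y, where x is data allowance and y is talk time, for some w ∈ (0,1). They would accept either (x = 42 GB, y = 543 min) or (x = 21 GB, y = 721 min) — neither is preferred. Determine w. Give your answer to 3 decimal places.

w = 0.894

Equating utilities: w·42 + (1−w)·543 = w·21 + (1−w)·721.
Collecting terms: w·21 = (1−w)·178.
Hence w = 178/(21+178) = 178/199 = 0.894.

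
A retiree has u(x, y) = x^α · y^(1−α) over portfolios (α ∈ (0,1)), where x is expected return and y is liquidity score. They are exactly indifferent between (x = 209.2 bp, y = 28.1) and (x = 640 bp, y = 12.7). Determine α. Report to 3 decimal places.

Indifference: 209.2^α · 28.1^(1−α) = 640^α · 12.7^(1−α).
Rearrange to (209.2/640)^α = (12.7/28.1)^(1−α) and take logs: α·-1.118177 = (1−α)·-0.794168.
With A = -1.118177 and B = -0.794168: α·A = (1−α)·B, so α = B/(A+B) = -0.794168/-1.912345 ≈ 0.415.

α ≈ 0.415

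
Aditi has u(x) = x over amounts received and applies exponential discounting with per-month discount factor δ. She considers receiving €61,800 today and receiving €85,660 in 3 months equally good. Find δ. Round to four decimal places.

Equating discounted utilities: u(61800) = δ^3·u(85660) ⇒ δ^3 = u(61800)/u(85660).
With u(x) = x: δ^3 = 61800/85660 = 0.72146.
Hence δ = (0.72146)^(1/3) = 0.896885.

δ ≈ 0.8969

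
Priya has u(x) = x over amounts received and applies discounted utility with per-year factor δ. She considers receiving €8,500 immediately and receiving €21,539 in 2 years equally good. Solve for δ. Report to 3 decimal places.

The payoff in 2 years is discounted by δ^2, so u(8500) = δ^2·u(21539) and δ^2 = u(8500)/u(21539).
With u(x) = x: δ^2 = 8500/21539 = 0.39463.
So δ = 0.39463^(1/2) ≈ 0.628.

δ ≈ 0.628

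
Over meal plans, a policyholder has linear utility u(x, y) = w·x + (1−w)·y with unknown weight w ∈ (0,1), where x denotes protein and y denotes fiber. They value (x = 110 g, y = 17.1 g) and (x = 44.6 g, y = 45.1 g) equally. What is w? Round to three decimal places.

Indifference: w·110 + (1−w)·17.1 = w·44.6 + (1−w)·45.1.
Collecting terms: w·65.4 = (1−w)·28.
So w/(1−w) = 28/65.4 = 0.4281, giving w = 28/(65.4+28) = 0.300.

w = 0.300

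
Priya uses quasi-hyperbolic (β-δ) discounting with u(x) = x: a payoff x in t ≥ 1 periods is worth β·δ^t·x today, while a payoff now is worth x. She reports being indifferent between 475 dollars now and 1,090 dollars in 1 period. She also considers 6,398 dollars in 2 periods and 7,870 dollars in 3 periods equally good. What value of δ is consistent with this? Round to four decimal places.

The second indifference involves only future payoffs, so β cancels: β·δ^2·6398 = β·δ^3·7870, giving δ = 6398/7870 = 0.81296.

δ ≈ 0.8130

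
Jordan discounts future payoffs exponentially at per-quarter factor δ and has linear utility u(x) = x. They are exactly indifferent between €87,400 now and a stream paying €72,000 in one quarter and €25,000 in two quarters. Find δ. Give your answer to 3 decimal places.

δ ≈ 0.920

Present value of the stream is 72000·δ + 25000·δ². Indifference gives 72000δ + 25000δ² = 87400.
So 25000δ² + 72000δ − 87400 = 0.
By the quadratic formula (taking the positive root), δ = (−72000 + √13924000000.00) / 50000 ≈ 0.920.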